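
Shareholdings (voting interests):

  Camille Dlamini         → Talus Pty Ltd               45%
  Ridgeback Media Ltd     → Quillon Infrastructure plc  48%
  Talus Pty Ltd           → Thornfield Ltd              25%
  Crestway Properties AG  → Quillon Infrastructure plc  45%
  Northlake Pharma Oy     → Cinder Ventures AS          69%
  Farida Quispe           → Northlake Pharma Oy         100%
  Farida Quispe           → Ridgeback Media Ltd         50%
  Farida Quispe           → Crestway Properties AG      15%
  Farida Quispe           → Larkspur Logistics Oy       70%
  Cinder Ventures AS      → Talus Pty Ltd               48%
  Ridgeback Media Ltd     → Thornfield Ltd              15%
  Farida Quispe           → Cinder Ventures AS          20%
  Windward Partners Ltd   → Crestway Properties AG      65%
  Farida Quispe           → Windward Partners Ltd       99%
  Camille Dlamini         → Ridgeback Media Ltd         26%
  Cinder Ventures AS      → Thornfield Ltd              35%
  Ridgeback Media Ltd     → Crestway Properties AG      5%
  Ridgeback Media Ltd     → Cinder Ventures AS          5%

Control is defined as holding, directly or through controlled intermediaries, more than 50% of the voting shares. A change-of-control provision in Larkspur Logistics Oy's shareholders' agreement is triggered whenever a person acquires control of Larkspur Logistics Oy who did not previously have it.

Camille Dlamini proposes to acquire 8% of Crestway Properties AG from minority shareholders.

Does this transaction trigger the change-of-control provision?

The purchase changes only Camille's holdings, so Camille is the only person who could newly come to control Larkspur.
Camille's largest direct stake is 45% in Talus, which does not meet the threshold, so Camille controls no company.
Neither Camille nor any entity Camille controls holds any voting interest in Larkspur.
So before the transaction, Camille does not control Larkspur.
After the purchase, Camille holds 8% of Crestway directly.
Camille's side now holds 8% of Crestway, not > 50%, so Camille still does not control Crestway.
After the transaction, neither Camille nor any entity Camille controls holds a voting interest in Larkspur, so Camille still does not control it.
No new person acquires control, so the clause is not triggered.

No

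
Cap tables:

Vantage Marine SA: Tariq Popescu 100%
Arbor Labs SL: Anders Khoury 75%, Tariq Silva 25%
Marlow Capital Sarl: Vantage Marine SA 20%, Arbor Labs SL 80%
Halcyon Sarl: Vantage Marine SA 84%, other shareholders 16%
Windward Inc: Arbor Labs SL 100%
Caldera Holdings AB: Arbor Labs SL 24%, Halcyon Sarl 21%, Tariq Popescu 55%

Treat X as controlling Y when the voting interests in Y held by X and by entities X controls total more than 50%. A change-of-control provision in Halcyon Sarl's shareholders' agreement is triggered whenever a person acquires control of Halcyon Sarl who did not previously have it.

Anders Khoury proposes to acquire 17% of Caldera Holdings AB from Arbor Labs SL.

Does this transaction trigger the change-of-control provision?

No

The purchase adds only to Anders's holdings (Arbor's stake shrinks), so Anders is the only person who could newly come to control Halcyon.
Anders holds 75% of Arbor, so Anders controls Arbor.
Arbor holds 80% of Marlow, so Anders controls Marlow.
Arbor holds 100% of Windward, so Anders controls Windward.
Neither Anders nor any entity Anders controls holds any voting interest in Halcyon.
So before the transaction, Anders does not control Halcyon.
After the purchase, Anders holds 17% of Caldera directly, and Arbor's stake falls to 7%.
Anders's side now holds 7% + 17% = 24% of Caldera, not > 50%, so Anders still does not control Caldera.
After the transaction, neither Anders nor any entity Anders controls holds a voting interest in Halcyon, so Anders still does not control it.
No new person acquires control, so the clause is not triggered.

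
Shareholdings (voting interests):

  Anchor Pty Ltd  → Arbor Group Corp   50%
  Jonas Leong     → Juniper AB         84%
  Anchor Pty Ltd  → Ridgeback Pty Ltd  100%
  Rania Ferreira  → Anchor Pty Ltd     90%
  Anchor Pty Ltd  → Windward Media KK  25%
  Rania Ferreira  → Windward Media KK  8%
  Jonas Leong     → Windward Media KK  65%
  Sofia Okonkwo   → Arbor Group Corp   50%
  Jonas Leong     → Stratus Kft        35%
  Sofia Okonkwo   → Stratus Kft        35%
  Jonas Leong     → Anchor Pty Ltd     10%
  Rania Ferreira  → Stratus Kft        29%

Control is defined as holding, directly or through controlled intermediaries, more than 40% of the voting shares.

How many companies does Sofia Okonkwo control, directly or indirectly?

1

Sofia holds 50% of Arbor, so Sofia controls Arbor.
No other company's threshold is met.
Sofia controls 1 company.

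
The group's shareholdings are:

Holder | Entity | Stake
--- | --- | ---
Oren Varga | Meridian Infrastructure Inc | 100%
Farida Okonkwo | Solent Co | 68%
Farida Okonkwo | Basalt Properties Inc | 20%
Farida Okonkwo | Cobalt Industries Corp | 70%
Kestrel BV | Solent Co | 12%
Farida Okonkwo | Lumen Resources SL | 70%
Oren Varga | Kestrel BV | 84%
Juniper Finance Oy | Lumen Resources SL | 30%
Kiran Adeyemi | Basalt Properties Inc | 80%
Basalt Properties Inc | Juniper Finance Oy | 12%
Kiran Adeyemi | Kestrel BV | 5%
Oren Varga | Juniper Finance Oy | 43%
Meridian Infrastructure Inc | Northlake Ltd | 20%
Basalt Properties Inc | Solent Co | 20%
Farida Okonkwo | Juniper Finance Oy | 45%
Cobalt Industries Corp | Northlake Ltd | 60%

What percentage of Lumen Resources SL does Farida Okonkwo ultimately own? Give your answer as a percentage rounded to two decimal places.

Farida reaches Lumen along 3 paths.
Via Juniper: 45% × 30% = 13.5%.
Via Basalt → Juniper: 20% × 12% × 30% = 0.72%.
Direct stake: 70% = 70%.
Total: 13.5% + 0.72% + 70% = 84.22%.

84.22%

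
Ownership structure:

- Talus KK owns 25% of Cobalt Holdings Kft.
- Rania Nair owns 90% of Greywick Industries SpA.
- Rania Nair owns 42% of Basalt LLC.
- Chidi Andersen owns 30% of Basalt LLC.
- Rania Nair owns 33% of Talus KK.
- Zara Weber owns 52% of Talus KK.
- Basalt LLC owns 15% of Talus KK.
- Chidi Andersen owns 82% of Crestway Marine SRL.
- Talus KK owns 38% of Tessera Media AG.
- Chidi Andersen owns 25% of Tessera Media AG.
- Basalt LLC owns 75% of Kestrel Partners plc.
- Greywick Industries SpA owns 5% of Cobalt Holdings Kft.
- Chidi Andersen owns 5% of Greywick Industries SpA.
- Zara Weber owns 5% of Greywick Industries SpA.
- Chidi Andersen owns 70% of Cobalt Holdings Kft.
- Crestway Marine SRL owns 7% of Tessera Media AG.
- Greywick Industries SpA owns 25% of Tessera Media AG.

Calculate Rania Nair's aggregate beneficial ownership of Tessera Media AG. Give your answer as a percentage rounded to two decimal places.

Rania reaches Tessera along 3 paths.
Via Talus: 33% × 38% = 12.54%.
Via Basalt → Talus: 42% × 15% × 38% = 2.394%.
Via Greywick: 90% × 25% = 22.5%.
Total: 12.54% + 2.394% + 22.5% = 37.434%.
Rounded: 37.43%.

37.43%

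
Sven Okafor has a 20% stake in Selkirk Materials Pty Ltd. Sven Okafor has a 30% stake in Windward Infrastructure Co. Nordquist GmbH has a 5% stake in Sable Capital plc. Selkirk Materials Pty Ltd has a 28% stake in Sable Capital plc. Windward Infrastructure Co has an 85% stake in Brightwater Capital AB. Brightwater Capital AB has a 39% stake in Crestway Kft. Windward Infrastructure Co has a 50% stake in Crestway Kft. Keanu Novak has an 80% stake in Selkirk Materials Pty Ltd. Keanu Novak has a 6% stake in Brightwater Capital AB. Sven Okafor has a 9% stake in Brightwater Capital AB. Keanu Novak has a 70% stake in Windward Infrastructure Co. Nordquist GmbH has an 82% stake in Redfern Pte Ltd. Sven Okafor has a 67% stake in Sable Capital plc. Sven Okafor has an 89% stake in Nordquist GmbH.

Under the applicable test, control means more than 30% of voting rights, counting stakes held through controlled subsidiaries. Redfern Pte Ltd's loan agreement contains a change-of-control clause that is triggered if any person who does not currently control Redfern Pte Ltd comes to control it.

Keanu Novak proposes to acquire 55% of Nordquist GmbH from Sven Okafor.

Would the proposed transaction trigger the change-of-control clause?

Yes

The purchase adds only to Keanu's holdings (Sven's stake shrinks), so Keanu is the only person who could newly come to control Redfern.
Keanu holds 80% of Selkirk, so Keanu controls Selkirk.
Keanu holds 70% of Windward, so Keanu controls Windward.
Keanu and Windward together hold 6% + 85% = 91% of Brightwater, so Keanu controls Brightwater.
Brightwater and Windward together hold 39% + 50% = 89% of Crestway, so Keanu controls Crestway.
Neither Keanu nor any entity Keanu controls holds any voting interest in Redfern.
So before the transaction, Keanu does not control Redfern.
After the purchase, Keanu holds 55% of Nordquist directly, and Sven's stake falls to 34%.
Keanu holds 55% of Nordquist, so Keanu controls Nordquist.
Nordquist holds 82% of Redfern, so Keanu controls Redfern.
Keanu did not control Redfern before and does after, so the clause is triggered.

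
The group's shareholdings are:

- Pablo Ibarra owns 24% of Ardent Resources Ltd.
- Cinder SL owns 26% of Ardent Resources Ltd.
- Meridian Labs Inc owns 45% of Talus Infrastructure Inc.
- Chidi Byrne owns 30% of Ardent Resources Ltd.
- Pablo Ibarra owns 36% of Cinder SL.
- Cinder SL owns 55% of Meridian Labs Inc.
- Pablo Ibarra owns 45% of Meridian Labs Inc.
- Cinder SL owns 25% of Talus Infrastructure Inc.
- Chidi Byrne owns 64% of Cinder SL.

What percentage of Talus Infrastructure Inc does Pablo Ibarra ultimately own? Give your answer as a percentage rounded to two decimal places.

Pablo reaches Talus along 3 paths.
Via Cinder: 36% × 25% = 9%.
Via Cinder → Meridian: 36% × 55% × 45% = 8.91%.
Via Meridian: 45% × 45% = 20.25%.
Total: 9% + 8.91% + 20.25% = 38.16%.

38.16%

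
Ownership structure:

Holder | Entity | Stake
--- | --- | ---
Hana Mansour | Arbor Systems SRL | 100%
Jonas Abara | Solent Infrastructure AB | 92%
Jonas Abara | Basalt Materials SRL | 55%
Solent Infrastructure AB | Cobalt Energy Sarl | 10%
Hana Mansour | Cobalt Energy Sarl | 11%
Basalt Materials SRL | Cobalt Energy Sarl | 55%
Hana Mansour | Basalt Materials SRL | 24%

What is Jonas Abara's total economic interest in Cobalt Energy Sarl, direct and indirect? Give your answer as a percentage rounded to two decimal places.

Jonas reaches Cobalt along 2 paths.
Via Solent: 92% × 10% = 9.2%.
Via Basalt: 55% × 55% = 30.25%.
Total: 9.2% + 30.25% = 39.45%.

39.45%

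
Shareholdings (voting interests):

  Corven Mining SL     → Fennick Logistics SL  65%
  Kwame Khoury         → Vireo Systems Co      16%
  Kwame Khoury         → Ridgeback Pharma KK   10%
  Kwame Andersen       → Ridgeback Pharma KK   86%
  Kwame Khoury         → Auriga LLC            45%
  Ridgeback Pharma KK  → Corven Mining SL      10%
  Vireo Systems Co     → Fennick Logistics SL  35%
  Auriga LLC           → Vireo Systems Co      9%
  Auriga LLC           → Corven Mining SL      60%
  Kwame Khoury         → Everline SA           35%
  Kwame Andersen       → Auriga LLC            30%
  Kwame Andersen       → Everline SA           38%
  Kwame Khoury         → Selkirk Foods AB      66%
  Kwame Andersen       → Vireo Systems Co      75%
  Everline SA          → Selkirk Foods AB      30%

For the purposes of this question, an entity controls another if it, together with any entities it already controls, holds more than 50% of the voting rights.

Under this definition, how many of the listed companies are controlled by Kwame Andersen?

Kwame Andersen holds 86% of Ridgeback, so Kwame Andersen controls Ridgeback.
Kwame Andersen holds 75% of Vireo, so Kwame Andersen controls Vireo.
No other company's threshold is met.
Kwame Andersen controls 2 companies.

2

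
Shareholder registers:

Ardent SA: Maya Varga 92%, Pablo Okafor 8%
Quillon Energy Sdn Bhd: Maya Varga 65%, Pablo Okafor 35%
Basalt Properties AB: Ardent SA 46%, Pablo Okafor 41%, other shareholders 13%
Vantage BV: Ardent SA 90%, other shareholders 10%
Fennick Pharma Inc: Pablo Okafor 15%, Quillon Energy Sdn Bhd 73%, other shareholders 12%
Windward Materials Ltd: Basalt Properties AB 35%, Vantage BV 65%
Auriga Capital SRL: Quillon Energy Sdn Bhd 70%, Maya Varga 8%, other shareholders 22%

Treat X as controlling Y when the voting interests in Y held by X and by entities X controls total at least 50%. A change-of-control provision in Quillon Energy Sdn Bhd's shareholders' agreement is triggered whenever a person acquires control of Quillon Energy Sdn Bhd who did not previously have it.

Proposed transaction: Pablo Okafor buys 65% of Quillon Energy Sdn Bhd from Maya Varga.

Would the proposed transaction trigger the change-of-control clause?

The purchase adds only to Pablo's holdings (Maya's stake shrinks), so Pablo is the only person who could newly come to control Quillon.
Pablo's largest direct stake is 41% in Basalt, which does not meet the threshold, so Pablo controls no company.
In Quillon, Pablo's side holds only 35%, not ≥ 50%.
So before the transaction, Pablo does not control Quillon.
After the purchase, Pablo's direct stake in Quillon rises to 35% + 65% = 100%, and Maya's stake falls to 0%.
Pablo holds 100% of Quillon, so Pablo controls Quillon.
Pablo did not control Quillon before and does after, so the clause is triggered.

Yes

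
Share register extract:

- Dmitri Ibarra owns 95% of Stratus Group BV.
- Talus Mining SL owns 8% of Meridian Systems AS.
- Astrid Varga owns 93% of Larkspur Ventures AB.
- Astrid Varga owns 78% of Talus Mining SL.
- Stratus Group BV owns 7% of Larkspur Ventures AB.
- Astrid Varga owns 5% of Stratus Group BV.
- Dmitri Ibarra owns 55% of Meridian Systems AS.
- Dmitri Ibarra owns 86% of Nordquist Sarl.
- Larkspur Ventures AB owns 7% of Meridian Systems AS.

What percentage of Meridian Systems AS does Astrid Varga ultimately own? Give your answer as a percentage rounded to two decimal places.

12.77%

Astrid reaches Meridian along 3 paths.
Via Stratus → Larkspur: 5% × 7% × 7% = 0.0245%.
Via Larkspur: 93% × 7% = 6.51%.
Via Talus: 78% × 8% = 6.24%.
Total: 0.0245% + 6.51% + 6.24% = 12.7745%.
Rounded: 12.77%.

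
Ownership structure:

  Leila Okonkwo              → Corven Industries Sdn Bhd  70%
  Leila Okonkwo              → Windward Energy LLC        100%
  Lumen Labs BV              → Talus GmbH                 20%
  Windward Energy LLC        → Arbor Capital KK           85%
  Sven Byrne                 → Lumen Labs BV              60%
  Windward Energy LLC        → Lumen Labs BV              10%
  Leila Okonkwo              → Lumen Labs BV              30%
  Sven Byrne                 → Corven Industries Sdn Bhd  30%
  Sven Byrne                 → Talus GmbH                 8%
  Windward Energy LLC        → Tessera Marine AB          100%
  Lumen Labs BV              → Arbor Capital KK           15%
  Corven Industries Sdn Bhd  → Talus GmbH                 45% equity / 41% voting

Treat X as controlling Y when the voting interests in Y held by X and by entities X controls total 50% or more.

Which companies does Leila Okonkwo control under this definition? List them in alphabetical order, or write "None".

Arbor Capital KK, Corven Industries Sdn Bhd, Tessera Marine AB, Windward Energy LLC

Leila holds 100% of Windward, so Leila controls Windward.
Leila holds 70% of Corven, so Leila controls Corven.
Windward holds 100% of Tessera, so Leila controls Tessera.
Windward holds 85% of Arbor, so Leila controls Arbor.
No other company's threshold is met.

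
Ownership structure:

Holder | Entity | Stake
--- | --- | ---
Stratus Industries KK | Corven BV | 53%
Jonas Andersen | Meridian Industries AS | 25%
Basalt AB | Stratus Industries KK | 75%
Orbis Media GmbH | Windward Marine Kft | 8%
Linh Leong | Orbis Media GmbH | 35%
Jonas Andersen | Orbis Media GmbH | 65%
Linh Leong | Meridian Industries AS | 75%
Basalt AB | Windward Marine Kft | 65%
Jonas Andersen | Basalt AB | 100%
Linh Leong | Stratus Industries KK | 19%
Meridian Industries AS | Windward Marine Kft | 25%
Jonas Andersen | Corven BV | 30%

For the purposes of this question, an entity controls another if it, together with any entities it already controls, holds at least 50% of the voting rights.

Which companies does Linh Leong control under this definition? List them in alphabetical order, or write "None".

Meridian Industries AS

Linh holds 75% of Meridian, so Linh controls Meridian.
No other company's threshold is met.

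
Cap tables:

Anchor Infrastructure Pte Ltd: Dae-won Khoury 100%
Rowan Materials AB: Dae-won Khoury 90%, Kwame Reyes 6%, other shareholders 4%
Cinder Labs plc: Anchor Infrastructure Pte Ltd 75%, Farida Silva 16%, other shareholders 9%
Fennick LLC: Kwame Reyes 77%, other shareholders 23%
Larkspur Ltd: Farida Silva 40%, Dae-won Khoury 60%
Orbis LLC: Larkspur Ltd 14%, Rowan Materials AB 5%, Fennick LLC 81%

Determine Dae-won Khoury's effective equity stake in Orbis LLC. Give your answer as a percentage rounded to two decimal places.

Dae-won reaches Orbis along 2 paths.
Via Larkspur: 60% × 14% = 8.4%.
Via Rowan: 90% × 5% = 4.5%.
Total: 8.4% + 4.5% = 12.9%.
Rounded: 12.90%.

12.90%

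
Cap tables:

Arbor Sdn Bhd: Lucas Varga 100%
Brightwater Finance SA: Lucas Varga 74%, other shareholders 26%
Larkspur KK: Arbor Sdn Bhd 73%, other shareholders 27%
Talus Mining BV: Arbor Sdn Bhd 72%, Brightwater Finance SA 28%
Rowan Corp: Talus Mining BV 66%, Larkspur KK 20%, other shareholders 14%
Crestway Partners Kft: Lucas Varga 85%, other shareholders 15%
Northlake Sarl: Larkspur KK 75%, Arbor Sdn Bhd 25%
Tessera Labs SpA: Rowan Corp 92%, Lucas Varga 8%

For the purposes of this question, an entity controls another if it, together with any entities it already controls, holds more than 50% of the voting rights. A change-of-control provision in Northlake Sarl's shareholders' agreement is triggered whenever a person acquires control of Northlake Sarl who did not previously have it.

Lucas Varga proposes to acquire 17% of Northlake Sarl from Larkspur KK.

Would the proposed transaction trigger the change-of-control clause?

No

The purchase adds only to Lucas's holdings (Larkspur's stake shrinks), so Lucas is the only person who could newly come to control Northlake.
Lucas holds 100% of Arbor, so Lucas controls Arbor.
Arbor holds 73% of Larkspur, so Lucas controls Larkspur.
Larkspur and Arbor together hold 75% + 25% = 100% of Northlake, so Lucas controls Northlake.
So Lucas already controls Northlake before the transaction.
After the purchase, Lucas holds 17% of Northlake directly, and Larkspur's stake falls to 58%.
Lucas controlled Northlake already, so this is not a new person acquiring control; every other person's position is unchanged or reduced.
No new person acquires control, so the clause is not triggered.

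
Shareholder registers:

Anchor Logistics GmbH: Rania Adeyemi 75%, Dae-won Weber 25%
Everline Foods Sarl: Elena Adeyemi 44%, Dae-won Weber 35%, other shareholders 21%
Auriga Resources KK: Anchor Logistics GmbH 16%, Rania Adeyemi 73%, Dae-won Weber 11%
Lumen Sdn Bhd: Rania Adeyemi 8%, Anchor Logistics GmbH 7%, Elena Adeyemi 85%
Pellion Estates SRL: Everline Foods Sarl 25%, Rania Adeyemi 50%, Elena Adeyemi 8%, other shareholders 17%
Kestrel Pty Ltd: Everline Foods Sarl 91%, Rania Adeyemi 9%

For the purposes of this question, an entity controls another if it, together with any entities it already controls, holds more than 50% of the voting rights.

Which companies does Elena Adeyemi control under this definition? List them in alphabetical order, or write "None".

Lumen Sdn Bhd

Elena holds 85% of Lumen, so Elena controls Lumen.
No other company's threshold is met.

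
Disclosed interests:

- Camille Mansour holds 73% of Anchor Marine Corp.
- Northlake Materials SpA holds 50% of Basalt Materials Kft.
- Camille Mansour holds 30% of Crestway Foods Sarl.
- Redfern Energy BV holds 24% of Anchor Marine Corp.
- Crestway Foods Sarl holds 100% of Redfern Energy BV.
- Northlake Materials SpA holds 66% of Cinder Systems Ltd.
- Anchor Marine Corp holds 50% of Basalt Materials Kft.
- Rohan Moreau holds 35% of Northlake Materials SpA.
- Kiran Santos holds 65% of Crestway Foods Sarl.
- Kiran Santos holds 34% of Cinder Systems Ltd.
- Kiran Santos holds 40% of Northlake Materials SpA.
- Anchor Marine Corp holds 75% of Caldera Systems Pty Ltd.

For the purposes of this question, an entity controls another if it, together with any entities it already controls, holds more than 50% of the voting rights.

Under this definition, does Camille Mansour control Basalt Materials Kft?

Camille holds 73% of Anchor, so Camille controls Anchor.
Anchor holds 75% of Caldera, so Camille controls Caldera.
In Basalt, Camille's side holds only 50%, not > 50%.
So Camille does not control Basalt.

No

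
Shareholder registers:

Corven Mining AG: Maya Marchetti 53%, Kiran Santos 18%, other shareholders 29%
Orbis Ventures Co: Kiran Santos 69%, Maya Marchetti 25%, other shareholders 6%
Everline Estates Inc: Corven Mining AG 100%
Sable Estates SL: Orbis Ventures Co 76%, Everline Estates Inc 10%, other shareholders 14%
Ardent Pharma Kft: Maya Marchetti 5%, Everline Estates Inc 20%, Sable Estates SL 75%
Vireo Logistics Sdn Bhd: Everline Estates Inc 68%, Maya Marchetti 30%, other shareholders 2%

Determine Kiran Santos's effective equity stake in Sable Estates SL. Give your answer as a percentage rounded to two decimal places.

Kiran reaches Sable along 2 paths.
Via Orbis: 69% × 76% = 52.44%.
Via Corven → Everline: 18% × 100% × 10% = 1.8%.
Total: 52.44% + 1.8% = 54.24%.

54.24%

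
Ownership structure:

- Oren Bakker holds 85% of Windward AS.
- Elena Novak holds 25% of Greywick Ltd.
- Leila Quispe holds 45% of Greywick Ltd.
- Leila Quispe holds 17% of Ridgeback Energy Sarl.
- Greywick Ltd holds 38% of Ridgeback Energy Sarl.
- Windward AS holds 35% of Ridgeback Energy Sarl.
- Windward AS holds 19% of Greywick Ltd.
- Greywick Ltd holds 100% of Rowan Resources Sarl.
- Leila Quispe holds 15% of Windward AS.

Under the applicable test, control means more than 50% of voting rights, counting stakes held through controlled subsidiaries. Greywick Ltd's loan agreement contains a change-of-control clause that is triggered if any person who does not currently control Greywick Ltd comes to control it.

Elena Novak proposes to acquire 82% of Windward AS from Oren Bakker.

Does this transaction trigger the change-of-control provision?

The purchase adds only to Elena's holdings (Oren's stake shrinks), so Elena is the only person who could newly come to control Greywick.
Elena's largest direct stake is 25% in Greywick, which does not meet the threshold, so Elena controls no company.
In Greywick, Elena's side holds only 25%, not > 50%.
So before the transaction, Elena does not control Greywick.
After the purchase, Elena holds 82% of Windward directly, and Oren's stake falls to 3%.
Elena holds 82% of Windward, so Elena controls Windward.
After the transaction, Elena's side holds 25% + 19% = 44% of Greywick, not > 50%, so Elena still does not control Greywick.
No new person acquires control, so the clause is not triggered.

No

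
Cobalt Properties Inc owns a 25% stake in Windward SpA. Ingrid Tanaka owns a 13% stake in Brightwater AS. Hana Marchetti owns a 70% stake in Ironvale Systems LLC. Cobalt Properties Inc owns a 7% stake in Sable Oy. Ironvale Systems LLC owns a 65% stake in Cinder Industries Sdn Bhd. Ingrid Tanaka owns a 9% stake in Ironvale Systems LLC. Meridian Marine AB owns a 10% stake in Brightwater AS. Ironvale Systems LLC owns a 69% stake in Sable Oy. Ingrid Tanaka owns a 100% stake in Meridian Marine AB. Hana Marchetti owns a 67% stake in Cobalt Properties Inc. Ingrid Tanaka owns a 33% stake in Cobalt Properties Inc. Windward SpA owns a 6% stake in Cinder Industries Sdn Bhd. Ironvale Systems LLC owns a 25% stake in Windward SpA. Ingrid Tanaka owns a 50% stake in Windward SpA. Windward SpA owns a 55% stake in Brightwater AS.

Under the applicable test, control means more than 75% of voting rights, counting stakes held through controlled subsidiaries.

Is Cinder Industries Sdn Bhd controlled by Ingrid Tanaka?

Ingrid holds 100% of Meridian, so Ingrid controls Meridian.
Neither Ingrid nor any entity Ingrid controls holds any voting interest in Cinder.
So Ingrid does not control Cinder.

No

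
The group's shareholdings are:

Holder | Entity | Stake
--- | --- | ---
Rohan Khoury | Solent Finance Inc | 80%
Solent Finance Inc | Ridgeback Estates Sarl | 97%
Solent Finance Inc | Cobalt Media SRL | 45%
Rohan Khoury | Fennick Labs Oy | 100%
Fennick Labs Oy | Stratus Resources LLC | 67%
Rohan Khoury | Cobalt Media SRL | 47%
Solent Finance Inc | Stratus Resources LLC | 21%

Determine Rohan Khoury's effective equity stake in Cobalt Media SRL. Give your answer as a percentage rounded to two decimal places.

83.00%

Rohan reaches Cobalt along 2 paths.
Direct stake: 47% = 47%.
Via Solent: 80% × 45% = 36%.
Total: 47% + 36% = 83%.
Rounded: 83.00%.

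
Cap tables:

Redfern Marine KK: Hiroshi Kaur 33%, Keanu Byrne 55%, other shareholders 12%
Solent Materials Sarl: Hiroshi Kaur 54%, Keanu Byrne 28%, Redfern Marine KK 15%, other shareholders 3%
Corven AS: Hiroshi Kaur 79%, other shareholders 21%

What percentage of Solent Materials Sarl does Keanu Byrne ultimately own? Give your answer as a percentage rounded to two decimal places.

Keanu reaches Solent along 2 paths.
Direct stake: 28% = 28%.
Via Redfern: 55% × 15% = 8.25%.
Total: 28% + 8.25% = 36.25%.

36.25%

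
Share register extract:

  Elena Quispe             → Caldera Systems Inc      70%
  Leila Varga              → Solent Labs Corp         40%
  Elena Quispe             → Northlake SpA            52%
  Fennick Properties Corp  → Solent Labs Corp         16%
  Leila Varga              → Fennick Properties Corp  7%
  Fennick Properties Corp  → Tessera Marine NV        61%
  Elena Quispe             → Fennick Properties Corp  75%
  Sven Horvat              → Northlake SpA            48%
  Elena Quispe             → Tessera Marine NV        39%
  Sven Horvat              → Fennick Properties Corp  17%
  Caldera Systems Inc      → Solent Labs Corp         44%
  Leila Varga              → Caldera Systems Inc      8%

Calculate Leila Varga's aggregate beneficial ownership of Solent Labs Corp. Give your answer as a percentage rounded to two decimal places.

Leila reaches Solent along 3 paths.
Via Fennick: 7% × 16% = 1.12%.
Via Caldera: 8% × 44% = 3.52%.
Direct stake: 40% = 40%.
Total: 1.12% + 3.52% + 40% = 44.64%.

44.64%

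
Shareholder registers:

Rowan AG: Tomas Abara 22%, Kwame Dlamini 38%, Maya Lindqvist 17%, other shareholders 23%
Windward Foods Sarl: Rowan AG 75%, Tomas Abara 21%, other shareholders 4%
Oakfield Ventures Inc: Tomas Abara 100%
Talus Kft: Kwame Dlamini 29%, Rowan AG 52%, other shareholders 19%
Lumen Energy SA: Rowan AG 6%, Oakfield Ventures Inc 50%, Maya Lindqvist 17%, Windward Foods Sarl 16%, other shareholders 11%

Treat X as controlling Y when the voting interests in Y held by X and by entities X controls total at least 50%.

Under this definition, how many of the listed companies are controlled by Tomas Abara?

Tomas holds 100% of Oakfield, so Tomas controls Oakfield.
Oakfield holds 50% of Lumen, so Tomas controls Lumen.
No other company's threshold is met.
Tomas controls 2 companies.

2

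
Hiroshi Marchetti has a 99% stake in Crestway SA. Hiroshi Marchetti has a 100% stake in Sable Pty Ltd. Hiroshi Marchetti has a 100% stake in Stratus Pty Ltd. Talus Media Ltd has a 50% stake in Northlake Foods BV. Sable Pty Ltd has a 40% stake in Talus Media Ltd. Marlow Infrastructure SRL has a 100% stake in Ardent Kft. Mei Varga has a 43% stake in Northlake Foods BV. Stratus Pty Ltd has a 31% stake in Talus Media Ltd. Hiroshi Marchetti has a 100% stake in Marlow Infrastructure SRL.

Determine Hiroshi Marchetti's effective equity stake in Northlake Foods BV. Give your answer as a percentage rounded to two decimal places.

Hiroshi reaches Northlake along 2 paths.
Via Stratus → Talus: 100% × 31% × 50% = 15.5%.
Via Sable → Talus: 100% × 40% × 50% = 20%.
Total: 15.5% + 20% = 35.5%.
Rounded: 35.50%.

35.50%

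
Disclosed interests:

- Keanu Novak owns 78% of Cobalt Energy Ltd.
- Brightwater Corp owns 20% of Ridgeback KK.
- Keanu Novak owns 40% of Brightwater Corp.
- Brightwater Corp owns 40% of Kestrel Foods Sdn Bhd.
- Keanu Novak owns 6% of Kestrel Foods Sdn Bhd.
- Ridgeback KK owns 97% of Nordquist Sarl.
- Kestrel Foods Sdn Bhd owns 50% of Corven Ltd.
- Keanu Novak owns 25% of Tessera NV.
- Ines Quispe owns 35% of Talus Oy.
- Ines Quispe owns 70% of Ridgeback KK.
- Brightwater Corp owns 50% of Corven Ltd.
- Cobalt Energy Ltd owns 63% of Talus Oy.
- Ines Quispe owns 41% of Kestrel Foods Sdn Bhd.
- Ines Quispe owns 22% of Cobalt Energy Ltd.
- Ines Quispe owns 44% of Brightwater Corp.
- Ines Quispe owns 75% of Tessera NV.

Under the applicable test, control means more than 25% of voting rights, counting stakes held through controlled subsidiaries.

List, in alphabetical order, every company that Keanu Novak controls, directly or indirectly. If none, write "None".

Brightwater Corp, Cobalt Energy Ltd, Corven Ltd, Kestrel Foods Sdn Bhd, Talus Oy

Keanu holds 40% of Brightwater, so Keanu controls Brightwater.
Keanu holds 78% of Cobalt, so Keanu controls Cobalt.
Brightwater and Keanu together hold 40% + 6% = 46% of Kestrel, so Keanu controls Kestrel.
Brightwater and Kestrel together hold 50% + 50% = 100% of Corven, so Keanu controls Corven.
Cobalt holds 63% of Talus, so Keanu controls Talus.
No other company's threshold is met.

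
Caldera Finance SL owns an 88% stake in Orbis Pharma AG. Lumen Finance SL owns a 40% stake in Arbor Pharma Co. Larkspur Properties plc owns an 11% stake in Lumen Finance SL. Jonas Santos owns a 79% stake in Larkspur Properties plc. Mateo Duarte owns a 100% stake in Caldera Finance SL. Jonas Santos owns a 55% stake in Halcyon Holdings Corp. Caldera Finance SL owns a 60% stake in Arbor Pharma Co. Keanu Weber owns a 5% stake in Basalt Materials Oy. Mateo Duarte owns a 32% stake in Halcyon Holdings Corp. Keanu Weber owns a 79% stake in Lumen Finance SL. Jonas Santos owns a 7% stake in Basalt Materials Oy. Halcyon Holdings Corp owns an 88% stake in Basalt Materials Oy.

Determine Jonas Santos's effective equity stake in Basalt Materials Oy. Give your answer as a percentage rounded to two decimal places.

Jonas reaches Basalt along 2 paths.
Direct stake: 7% = 7%.
Via Halcyon: 55% × 88% = 48.4%.
Total: 7% + 48.4% = 55.4%.
Rounded: 55.40%.

55.40%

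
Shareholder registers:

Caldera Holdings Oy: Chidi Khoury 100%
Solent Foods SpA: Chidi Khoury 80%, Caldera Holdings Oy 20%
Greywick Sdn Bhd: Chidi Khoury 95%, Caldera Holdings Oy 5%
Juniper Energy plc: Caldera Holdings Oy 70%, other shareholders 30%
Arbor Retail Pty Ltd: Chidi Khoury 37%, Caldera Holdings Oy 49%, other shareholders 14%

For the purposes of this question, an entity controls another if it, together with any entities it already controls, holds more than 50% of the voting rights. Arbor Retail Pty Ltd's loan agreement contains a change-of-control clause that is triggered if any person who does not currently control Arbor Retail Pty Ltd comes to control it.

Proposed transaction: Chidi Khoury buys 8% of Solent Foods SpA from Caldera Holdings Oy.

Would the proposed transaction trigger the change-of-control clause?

No

The purchase adds only to Chidi's holdings (Caldera's stake shrinks), so Chidi is the only person who could newly come to control Arbor.
Chidi holds 100% of Caldera, so Chidi controls Caldera.
Chidi and Caldera together hold 37% + 49% = 86% of Arbor, so Chidi controls Arbor.
So Chidi already controls Arbor before the transaction.
After the purchase, Chidi's direct stake in Solent rises to 80% + 8% = 88%, and Caldera's stake falls to 12%.
Chidi controlled Arbor already, so this is not a new person acquiring control; every other person's position is unchanged or reduced.
No new person acquires control, so the clause is not triggered.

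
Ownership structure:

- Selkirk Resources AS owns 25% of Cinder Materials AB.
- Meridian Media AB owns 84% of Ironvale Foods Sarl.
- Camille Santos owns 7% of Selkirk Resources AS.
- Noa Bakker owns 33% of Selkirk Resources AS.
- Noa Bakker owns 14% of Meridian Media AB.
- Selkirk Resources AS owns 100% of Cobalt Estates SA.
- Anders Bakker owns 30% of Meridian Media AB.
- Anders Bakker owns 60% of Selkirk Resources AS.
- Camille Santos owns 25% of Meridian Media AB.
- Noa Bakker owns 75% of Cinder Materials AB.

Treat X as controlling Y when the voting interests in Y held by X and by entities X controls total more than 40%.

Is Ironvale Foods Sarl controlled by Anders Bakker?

No

Anders holds 60% of Selkirk, so Anders controls Selkirk.
Selkirk holds 100% of Cobalt, so Anders controls Cobalt.
Neither Anders nor any entity Anders controls holds any voting interest in Ironvale.
So Anders does not control Ironvale.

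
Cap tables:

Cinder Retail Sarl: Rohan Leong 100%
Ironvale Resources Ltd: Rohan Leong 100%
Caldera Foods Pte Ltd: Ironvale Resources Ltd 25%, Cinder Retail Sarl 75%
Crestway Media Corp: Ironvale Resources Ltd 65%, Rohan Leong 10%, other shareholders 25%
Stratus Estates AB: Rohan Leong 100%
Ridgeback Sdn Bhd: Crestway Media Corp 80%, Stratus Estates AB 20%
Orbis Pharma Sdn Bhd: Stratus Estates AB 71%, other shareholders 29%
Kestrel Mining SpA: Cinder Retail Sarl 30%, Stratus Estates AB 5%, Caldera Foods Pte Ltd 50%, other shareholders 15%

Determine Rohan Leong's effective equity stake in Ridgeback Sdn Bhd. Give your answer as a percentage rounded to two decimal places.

Rohan reaches Ridgeback along 3 paths.
Via Ironvale → Crestway: 100% × 65% × 80% = 52%.
Via Crestway: 10% × 80% = 8%.
Via Stratus: 100% × 20% = 20%.
Total: 52% + 8% + 20% = 80%.
Rounded: 80.00%.

80.00%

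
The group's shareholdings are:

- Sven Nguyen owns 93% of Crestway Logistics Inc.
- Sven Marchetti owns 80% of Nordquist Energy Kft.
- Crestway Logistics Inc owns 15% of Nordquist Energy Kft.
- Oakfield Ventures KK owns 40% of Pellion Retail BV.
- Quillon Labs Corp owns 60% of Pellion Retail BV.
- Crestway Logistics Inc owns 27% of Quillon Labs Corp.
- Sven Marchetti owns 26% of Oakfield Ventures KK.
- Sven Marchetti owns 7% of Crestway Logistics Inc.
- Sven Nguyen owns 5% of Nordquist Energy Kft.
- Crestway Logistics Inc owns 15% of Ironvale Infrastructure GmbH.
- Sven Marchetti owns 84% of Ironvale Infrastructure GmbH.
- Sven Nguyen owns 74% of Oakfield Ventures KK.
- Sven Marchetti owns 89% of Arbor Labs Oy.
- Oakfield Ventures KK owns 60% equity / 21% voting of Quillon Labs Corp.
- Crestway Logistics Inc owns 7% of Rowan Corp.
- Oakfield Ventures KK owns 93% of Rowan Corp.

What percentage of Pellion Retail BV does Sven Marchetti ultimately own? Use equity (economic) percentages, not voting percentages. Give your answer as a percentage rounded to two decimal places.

20.89%

Sven Marchetti reaches Pellion along 3 paths.
Via Oakfield: 26% × 40% = 10.4%.
Via Oakfield → Quillon: 26% × 60% × 60% = 9.36%.
Via Crestway → Quillon: 7% × 27% × 60% = 1.134%.
Total: 10.4% + 9.36% + 1.134% = 20.894%.
Rounded: 20.89%.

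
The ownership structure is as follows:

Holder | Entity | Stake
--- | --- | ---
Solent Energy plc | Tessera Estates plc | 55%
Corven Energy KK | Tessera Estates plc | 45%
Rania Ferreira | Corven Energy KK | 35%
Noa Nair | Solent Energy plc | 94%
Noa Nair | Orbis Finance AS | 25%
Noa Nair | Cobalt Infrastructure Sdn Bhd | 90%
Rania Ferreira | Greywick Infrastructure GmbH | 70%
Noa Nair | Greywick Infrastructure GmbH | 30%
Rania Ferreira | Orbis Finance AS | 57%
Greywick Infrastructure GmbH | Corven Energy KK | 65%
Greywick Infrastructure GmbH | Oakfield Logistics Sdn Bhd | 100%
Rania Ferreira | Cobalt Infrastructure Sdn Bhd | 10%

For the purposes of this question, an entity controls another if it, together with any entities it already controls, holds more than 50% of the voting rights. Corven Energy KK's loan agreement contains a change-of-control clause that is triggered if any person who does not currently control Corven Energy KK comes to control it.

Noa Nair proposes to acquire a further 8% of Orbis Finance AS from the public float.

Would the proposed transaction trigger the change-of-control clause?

The purchase changes only Noa's holdings, so Noa is the only person who could newly come to control Corven.
Noa holds 94% of Solent, so Noa controls Solent.
Noa holds 90% of Cobalt, so Noa controls Cobalt.
Solent holds 55% of Tessera, so Noa controls Tessera.
Neither Noa nor any entity Noa controls holds any voting interest in Corven.
So before the transaction, Noa does not control Corven.
After the purchase, Noa's direct stake in Orbis rises to 25% + 8% = 33%.
Noa's side now holds 33% of Orbis, not > 50%, so Noa still does not control Orbis.
After the transaction, neither Noa nor any entity Noa controls holds a voting interest in Corven, so Noa still does not control it.
No new person acquires control, so the clause is not triggered.

No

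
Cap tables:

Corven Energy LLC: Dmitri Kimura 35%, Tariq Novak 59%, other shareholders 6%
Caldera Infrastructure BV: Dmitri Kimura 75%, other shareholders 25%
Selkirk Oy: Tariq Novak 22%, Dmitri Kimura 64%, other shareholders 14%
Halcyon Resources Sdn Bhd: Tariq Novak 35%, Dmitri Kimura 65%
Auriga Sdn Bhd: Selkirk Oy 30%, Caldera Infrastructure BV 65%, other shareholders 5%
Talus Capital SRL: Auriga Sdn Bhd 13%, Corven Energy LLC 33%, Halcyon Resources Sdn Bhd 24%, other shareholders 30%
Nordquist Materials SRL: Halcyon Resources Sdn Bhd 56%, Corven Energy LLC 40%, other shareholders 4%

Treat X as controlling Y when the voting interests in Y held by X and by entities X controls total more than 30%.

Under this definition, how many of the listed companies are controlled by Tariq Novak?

4

Tariq holds 59% of Corven, so Tariq controls Corven.
Tariq holds 35% of Halcyon, so Tariq controls Halcyon.
Corven and Halcyon together hold 33% + 24% = 57% of Talus, so Tariq controls Talus.
Halcyon and Corven together hold 56% + 40% = 96% of Nordquist, so Tariq controls Nordquist.
No other company's threshold is met.
Tariq controls 4 companies.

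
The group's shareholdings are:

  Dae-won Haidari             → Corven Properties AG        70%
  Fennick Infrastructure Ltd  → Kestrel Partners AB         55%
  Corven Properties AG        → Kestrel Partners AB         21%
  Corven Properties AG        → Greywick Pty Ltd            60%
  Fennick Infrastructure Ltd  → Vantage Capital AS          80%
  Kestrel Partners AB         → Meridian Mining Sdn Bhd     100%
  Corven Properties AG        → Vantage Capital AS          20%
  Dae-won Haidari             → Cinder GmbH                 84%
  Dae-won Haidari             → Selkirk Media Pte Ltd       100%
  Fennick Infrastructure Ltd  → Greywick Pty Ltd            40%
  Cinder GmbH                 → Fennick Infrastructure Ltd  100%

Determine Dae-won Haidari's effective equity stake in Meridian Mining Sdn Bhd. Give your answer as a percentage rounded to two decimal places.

60.90%

Dae-won reaches Meridian along 2 paths.
Via Corven → Kestrel: 70% × 21% × 100% = 14.7%.
Via Cinder → Fennick → Kestrel: 84% × 100% × 55% × 100% = 46.2%.
Total: 14.7% + 46.2% = 60.9%.
Rounded: 60.90%.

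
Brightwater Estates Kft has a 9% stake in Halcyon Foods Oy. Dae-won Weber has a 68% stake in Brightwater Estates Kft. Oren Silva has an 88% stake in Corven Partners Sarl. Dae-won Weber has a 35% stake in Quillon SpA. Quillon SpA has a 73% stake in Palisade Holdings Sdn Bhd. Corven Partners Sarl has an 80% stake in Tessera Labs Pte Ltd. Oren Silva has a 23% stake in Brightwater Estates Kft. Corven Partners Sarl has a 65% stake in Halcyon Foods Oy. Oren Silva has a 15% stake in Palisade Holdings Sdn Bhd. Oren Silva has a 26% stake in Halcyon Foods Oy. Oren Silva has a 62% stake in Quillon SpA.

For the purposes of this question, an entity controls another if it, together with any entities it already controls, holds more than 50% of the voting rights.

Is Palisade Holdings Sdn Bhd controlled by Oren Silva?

Oren holds 62% of Quillon, so Oren controls Quillon.
Quillon and Oren together hold 73% + 15% = 88% of Palisade, so Oren controls Palisade.

Yes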